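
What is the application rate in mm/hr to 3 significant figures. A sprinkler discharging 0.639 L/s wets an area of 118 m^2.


Approach: apply the application rate relation, rate = (Q/A)*3600.
rate = (0.639 / 118) * 3600 = 19.5 mm/hr
Therefore the application rate = 19.5 mm/hr.


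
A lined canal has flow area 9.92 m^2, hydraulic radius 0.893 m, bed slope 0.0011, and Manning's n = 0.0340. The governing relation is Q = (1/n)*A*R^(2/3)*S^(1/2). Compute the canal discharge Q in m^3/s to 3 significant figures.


Q = (1/0.0340) * 9.92 * 0.893^(2/3) * 0.0011^(1/2) = 8.97 m^3/s
Therefore the canal discharge Q = 8.97 m^3/s.


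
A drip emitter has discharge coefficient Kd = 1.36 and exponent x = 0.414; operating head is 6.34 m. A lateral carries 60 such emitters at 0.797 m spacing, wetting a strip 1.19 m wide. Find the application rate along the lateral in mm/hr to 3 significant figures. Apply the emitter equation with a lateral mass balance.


Approach: apply the emitter equation with a lateral mass balance, q = Kd*h^x; Q = n*q; rate = Q/(n*spacing*width).
Step 1 — single emitter flow (q = Kd*h^x):
  q = 1.36 * 6.34^0.414 = 2.9215 L/hr
Step 2 — total lateral flow: Q = 60 * 2.9215 = 175.29 L/hr
Step 3 — wetted area: A = 60 * 0.797 * 1.19 = 56.906 m^2
Step 4 — application rate: Q/A = 175.29/56.906 = 3.08 mm/hr
Therefore the application rate along the lateral = 3.08 mm/hr.


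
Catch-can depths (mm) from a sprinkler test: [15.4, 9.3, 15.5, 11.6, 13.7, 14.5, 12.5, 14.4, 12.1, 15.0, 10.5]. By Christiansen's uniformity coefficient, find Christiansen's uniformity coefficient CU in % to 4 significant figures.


Approach: apply Christiansen's uniformity coefficient, CU = (1 - mean_abs_deviation/mean)*100.
mean = 13.1364 mm
mean |d_i - mean| = 1.76033 mm
CU = (1 - 1.76033/13.1364)*100 = 86.60 %
Therefore Christiansen's uniformity coefficient CU = 86.60 %.


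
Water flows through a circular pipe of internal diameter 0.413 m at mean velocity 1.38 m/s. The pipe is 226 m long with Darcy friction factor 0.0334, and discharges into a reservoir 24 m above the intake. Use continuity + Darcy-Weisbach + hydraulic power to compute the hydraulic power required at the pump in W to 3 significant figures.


Approach: apply continuity + Darcy-Weisbach + hydraulic power, Q = A*v; hf = f*(L/D)*(v^2/(2g)); H = static + hf; P = rho*g*Q*H.
Step 1 — flow rate (continuity, Q = A*v):
  A = pi*(0.413/2)^2 = 0.13396 m^2
  Q = 0.13396 * 1.38 = 0.18487 m^3/s
Step 2 — friction head loss (Darcy-Weisbach):
  hf = 0.0334 * (226/0.413) * (1.38^2 / (2*9.81))
  hf = 1.7740 m
Step 3 — total head: H = 24 + 1.7740 = 25.774 m
Step 4 — hydraulic power (P = rho*g*Q*H):
  P = 1000 * 9.81 * 0.18487 * 25.774 = 46700 W
Therefore the hydraulic power required at the pump = 46700 W.


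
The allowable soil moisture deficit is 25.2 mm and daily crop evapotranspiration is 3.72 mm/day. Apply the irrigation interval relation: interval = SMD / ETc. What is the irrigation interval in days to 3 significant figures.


interval = 25.2 / 3.72 = 6.77 days
Therefore the irrigation interval = 6.77 days.


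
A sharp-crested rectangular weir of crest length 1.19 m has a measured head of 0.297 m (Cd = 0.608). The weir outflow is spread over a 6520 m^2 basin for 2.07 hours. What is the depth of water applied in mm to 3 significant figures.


Approach: apply the rectangular weir equation with a volume-to-depth conversion, Q = (2/3)*Cd*L*sqrt(2g)*H^1.5; d = Q*t/A * 1000.
Step 1 — weir discharge:
  Q = (2/3)*0.608*1.19*sqrt(2*9.81)*0.297^1.5 = 0.34581 m^3/s
Step 2 — volume: V = 0.34581 * 2.07*3600 = 2577.0 m^3
Step 3 — depth: d = V/A * 1000 = 2577.0/6520 * 1000 = 395 mm
Therefore the depth of water applied = 395 mm.


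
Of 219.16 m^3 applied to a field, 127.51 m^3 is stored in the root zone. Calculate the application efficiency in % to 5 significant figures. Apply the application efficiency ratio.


Approach: apply the application efficiency ratio, Ea = (stored/applied)*100.
Ea = (127.51/219.16)*100 = 58.181 %
Therefore the application efficiency = 58.181 %.


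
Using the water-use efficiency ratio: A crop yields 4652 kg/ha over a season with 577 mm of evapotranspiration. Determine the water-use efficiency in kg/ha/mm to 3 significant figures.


Approach: apply the water-use efficiency ratio, WUE = yield/ET.
WUE = 4652 / 577 = 8.06 kg/ha/mm
Therefore the water-use efficiency = 8.06 kg/ha/mm.


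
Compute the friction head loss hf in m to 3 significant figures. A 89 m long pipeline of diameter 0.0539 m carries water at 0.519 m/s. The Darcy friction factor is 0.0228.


Approach: apply the Darcy-Weisbach equation, hf = f*(L/D)*(v^2/(2g)).
hf = 0.0228 * (89/0.0539) * (0.519^2 / (2*9.81))
hf = 0.517 m
Therefore the friction head loss hf = 0.517 m.


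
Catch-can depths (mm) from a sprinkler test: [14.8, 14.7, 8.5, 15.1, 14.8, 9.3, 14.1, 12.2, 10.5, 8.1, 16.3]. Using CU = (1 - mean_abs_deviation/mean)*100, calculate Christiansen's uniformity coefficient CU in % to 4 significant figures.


mean = 12.5818 mm
mean |d_i - mean| = 2.60165 mm
CU = (1 - 2.60165/12.5818)*100 = 79.32 %
Therefore Christiansen's uniformity coefficient CU = 79.32 %.


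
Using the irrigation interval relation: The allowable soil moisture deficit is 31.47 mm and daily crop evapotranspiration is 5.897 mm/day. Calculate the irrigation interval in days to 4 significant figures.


Approach: apply the irrigation interval relation, interval = SMD / ETc.
interval = 31.47 / 5.897 = 5.337 days
Therefore the irrigation interval = 5.337 days.


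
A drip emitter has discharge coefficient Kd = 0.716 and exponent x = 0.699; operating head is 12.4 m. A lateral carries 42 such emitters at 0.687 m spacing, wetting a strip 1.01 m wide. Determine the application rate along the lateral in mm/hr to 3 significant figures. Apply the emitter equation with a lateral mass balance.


Approach: apply the emitter equation with a lateral mass balance, q = Kd*h^x; Q = n*q; rate = Q/(n*spacing*width).
Step 1 — single emitter flow (q = Kd*h^x):
  q = 0.716 * 12.4^0.699 = 4.1612 L/hr
Step 2 — total lateral flow: Q = 42 * 4.1612 = 174.77 L/hr
Step 3 — wetted area: A = 42 * 0.687 * 1.01 = 29.143 m^2
Step 4 — application rate: Q/A = 174.77/29.143 = 6.00 mm/hr
Therefore the application rate along the lateral = 6.00 mm/hr.


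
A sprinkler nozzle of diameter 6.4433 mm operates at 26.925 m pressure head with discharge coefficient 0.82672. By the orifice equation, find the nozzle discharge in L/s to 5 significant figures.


Approach: apply the orifice equation, Q = Cd*A*sqrt(2*g*h), A = pi*(d/2)^2.
A = pi*(6.4433e-3/2)^2 = 3.260668e-05 m^2
Q = 0.82672 * 3.260668e-05 * sqrt(2*9.81*26.925) * 1000 = 0.61957 L/s
Therefore the nozzle discharge = 0.61957 L/s.


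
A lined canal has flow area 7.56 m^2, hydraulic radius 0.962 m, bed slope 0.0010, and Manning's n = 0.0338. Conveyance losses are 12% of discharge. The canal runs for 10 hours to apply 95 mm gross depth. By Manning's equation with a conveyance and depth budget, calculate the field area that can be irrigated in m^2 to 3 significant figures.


Approach: apply Manning's equation with a conveyance and depth budget, Q = (1/n)*A*R^(2/3)*S^(1/2); Q_field = Q*(1-loss); Area = Q_field*t/(d/1000).
Step 1 — canal discharge (Manning's equation):
  Q = (1/0.0338) * 7.56 * 0.962^(2/3) * 0.0010^(1/2) = 6.8927 m^3/s
Step 2 — delivered flow: Q_field = 6.8927*(1 - 12/100) = 6.0656 m^3/s
Step 3 — volume delivered: V = 6.0656 * 10*3600 = 218360 m^3
Step 4 — area served: A = V / (depth/1000) = 218360 / 0.095 = 2300000 m^2
Therefore the field area that can be irrigated = 2300000 m^2.


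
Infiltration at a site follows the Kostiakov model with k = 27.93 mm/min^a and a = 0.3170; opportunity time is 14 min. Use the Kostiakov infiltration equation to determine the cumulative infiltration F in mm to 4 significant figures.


Approach: apply the Kostiakov infiltration equation, F = k*t^a.
F = 27.93 * 14^0.3170 = 64.48 mm
Therefore the cumulative infiltration F = 64.48 mm.


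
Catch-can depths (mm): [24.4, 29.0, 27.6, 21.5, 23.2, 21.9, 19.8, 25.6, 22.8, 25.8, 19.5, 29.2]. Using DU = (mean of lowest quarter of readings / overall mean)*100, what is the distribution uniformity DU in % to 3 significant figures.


sorted lowest 3 of 12: [19.5, 19.8, 21.5] -> mean = 20.267 mm
overall mean = 24.192 mm
DU = (20.267/24.192)*100 = 83.8 %
Therefore the distribution uniformity DU = 83.8 %.


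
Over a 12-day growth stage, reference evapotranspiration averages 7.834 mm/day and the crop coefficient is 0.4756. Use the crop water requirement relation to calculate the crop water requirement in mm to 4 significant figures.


Approach: apply the crop water requirement relation, CWR = ET0 * Kc * days.
CWR = 7.834 * 0.4756 * 12 = 44.71 mm
Therefore the crop water requirement = 44.71 mm.


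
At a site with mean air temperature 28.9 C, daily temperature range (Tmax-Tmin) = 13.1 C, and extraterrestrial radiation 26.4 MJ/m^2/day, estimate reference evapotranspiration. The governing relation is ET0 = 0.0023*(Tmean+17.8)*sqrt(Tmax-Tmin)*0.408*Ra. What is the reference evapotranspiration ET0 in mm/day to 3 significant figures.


ET0 = 0.0023*(28.9+17.8)*sqrt(13.1)*0.408*26.4 = 4.19 mm/day
Therefore the reference evapotranspiration ET0 = 4.19 mm/day.


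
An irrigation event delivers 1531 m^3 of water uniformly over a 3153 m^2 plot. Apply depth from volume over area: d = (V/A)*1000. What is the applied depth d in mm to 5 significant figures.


d = (1531 / 3153) * 1000 = 485.57 mm
Therefore the applied depth d = 485.57 mm.


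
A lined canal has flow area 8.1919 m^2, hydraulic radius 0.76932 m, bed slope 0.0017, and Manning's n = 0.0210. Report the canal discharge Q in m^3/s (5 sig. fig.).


Approach: apply Manning's equation, Q = (1/n)*A*R^(2/3)*S^(1/2).
Q = (1/0.0210) * 8.1919 * 0.76932^(2/3) * 0.0017^(1/2) = 13.504 m^3/s
Therefore the canal discharge Q = 13.504 m^3/s.


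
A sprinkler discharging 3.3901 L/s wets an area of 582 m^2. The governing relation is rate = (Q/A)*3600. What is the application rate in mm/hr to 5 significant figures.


rate = (3.3901 / 582) * 3600 = 20.970 mm/hr
Therefore the application rate = 20.970 mm/hr.


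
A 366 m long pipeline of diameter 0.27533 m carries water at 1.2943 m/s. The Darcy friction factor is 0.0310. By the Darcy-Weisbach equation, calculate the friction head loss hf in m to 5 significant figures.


Approach: apply the Darcy-Weisbach equation, hf = f*(L/D)*(v^2/(2g)).
hf = 0.0310 * (366/0.27533) * (1.2943^2 / (2*9.81))
hf = 3.5185 m
Therefore the friction head loss hf = 3.5185 m.


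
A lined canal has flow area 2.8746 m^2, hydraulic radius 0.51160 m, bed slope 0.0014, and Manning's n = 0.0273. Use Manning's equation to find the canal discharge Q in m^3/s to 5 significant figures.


Approach: apply Manning's equation, Q = (1/n)*A*R^(2/3)*S^(1/2).
Q = (1/0.0273) * 2.8746 * 0.51160^(2/3) * 0.0014^(1/2) = 2.5202 m^3/s
Therefore the canal discharge Q = 2.5202 m^3/s.


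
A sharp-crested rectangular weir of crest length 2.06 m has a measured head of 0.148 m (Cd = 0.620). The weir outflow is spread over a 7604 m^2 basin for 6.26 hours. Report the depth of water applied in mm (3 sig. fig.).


Approach: apply the rectangular weir equation with a volume-to-depth conversion, Q = (2/3)*Cd*L*sqrt(2g)*H^1.5; d = Q*t/A * 1000.
Step 1 — weir discharge:
  Q = (2/3)*0.620*2.06*sqrt(2*9.81)*0.148^1.5 = 0.21474 m^3/s
Step 2 — volume: V = 0.21474 * 6.26*3600 = 4839.3 m^3
Step 3 — depth: d = V/A * 1000 = 4839.3/7604 * 1000 = 636 mm
Therefore the depth of water applied = 636 mm.


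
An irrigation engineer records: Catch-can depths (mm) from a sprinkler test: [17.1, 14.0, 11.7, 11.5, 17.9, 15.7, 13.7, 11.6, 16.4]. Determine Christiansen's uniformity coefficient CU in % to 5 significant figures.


Approach: apply Christiansen's uniformity coefficient, CU = (1 - mean_abs_deviation/mean)*100.
mean = 14.40000 mm
mean |d_i - mean| = 2.111111 mm
CU = (1 - 2.111111/14.40000)*100 = 85.340 %
Therefore Christiansen's uniformity coefficient CU = 85.340 %.


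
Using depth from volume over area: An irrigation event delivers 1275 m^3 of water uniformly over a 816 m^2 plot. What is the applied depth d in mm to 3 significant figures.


Approach: apply depth from volume over area, d = (V/A)*1000.
d = (1275 / 816) * 1000 = 1560 mm
Therefore the applied depth d = 1560 mm.


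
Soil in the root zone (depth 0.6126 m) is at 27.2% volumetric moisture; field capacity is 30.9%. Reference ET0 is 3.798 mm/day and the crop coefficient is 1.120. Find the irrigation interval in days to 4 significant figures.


Approach: apply soil-water budget scheduling, SMD = (FC-theta)/100*depth*1000; ETc = ET0*Kc; interval = SMD/ETc.
Step 1 — soil moisture deficit:
  SMD = (30.9 - 27.2)/100 * 0.6126 * 1000 = 22.6662 mm
Step 2 — daily crop ET (ETc = ET0*Kc):
  ETc = 3.798 * 1.120 = 4.25376 mm/day
Step 3 — irrigation interval (SMD/ETc):
  interval = 22.6662 / 4.25376 = 5.329 days
Therefore the irrigation interval = 5.329 days.


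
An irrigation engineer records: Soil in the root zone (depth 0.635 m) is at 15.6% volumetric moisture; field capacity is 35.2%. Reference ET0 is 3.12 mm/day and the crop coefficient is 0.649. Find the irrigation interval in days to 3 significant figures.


Approach: apply soil-water budget scheduling, SMD = (FC-theta)/100*depth*1000; ETc = ET0*Kc; interval = SMD/ETc.
Step 1 — soil moisture deficit:
  SMD = (35.2 - 15.6)/100 * 0.635 * 1000 = 124.46 mm
Step 2 — daily crop ET (ETc = ET0*Kc):
  ETc = 3.12 * 0.649 = 2.0249 mm/day
Step 3 — irrigation interval (SMD/ETc):
  interval = 124.46 / 2.0249 = 61.5 days
Therefore the irrigation interval = 61.5 days.


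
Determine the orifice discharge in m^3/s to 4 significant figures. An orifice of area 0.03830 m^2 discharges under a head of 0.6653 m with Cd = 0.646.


Approach: apply the orifice equation, Q = Cd*A*sqrt(2*g*h).
Q = 0.646 * 0.03830 * sqrt(2*9.81*0.6653) = 0.08939 m^3/s
Therefore the orifice discharge = 0.08939 m^3/s.


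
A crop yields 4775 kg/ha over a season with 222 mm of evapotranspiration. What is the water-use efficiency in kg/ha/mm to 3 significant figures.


Approach: apply the water-use efficiency ratio, WUE = yield/ET.
WUE = 4775 / 222 = 21.5 kg/ha/mm
Therefore the water-use efficiency = 21.5 kg/ha/mm.


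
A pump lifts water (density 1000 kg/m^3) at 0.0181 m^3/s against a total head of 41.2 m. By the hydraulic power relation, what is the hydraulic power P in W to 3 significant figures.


Approach: apply the hydraulic power relation, P = rho*g*Q*H.
P = 1000 * 9.81 * 0.0181 * 41.2 = 7320 W
Therefore the hydraulic power P = 7320 W.


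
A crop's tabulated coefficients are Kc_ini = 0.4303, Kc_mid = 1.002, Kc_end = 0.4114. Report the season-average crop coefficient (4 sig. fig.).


Approach: apply a simple seasonal average, Kc_avg = (Kc_ini + Kc_mid + Kc_end)/3.
Kc_avg = (0.4303 + 1.002 + 0.4114)/3 = 0.6146
Therefore the season-average crop coefficient = 0.6146.


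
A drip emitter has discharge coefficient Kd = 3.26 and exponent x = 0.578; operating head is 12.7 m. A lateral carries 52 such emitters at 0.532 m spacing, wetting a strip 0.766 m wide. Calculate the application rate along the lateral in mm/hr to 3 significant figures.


Approach: apply the emitter equation with a lateral mass balance, q = Kd*h^x; Q = n*q; rate = Q/(n*spacing*width).
Step 1 — single emitter flow (q = Kd*h^x):
  q = 3.26 * 12.7^0.578 = 14.165 L/hr
Step 2 — total lateral flow: Q = 52 * 14.165 = 736.58 L/hr
Step 3 — wetted area: A = 52 * 0.532 * 0.766 = 21.191 m^2
Step 4 — application rate: Q/A = 736.58/21.191 = 34.8 mm/hr
Therefore the application rate along the lateral = 34.8 mm/hr.


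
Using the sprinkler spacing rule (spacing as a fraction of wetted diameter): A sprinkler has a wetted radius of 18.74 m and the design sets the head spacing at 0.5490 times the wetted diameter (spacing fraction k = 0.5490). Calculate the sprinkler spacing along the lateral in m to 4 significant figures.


Approach: apply the sprinkler spacing rule (spacing as a fraction of wetted diameter), S = k*(2*R).
S = 0.5490 * (2 * 18.74) = 20.58 m
Therefore the sprinkler spacing along the lateral = 20.58 m.


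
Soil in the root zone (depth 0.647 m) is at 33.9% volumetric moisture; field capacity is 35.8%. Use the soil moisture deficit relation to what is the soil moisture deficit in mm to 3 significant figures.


Approach: apply the soil moisture deficit relation, SMD = (FC - theta)/100 * depth * 1000.
SMD = (35.8 - 33.9)/100 * 0.647 * 1000 = 12.3 mm
Therefore the soil moisture deficit = 12.3 mm.


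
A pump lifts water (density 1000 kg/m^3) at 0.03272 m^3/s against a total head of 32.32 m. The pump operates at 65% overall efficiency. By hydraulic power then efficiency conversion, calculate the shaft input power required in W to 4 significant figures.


Approach: apply hydraulic power then efficiency conversion, P = rho*g*Q*H; P_in = P/eta.
Step 1 — hydraulic power (P = rho*g*Q*H):
  P = 1000 * 9.81 * 0.03272 * 32.32 = 10374.2 W
Step 2 — input power: P_in = P/eta = 10374.2 / 0.65 = 15960 W
Therefore the shaft input power required = 15960 W.


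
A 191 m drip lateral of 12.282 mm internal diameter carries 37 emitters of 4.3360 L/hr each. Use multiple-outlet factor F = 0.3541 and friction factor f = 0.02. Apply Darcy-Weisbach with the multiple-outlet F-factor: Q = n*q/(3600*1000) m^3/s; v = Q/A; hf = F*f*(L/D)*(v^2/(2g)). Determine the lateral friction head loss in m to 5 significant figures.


Q = 37*4.3360/(3600*1000) = 4.456444e-05 m^3/s
A = pi*(12.282e-3/2)^2 = 1.184754e-04 m^2, so v = Q/A = 0.3761494 m/s
hf = 0.3541*0.02*(191/0.012282)*(0.3761494^2/(2*9.81)) = 0.79422 m
Therefore the lateral friction head loss = 0.79422 m.


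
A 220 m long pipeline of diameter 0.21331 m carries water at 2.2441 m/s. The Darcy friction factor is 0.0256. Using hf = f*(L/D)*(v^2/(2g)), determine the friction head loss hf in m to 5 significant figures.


hf = 0.0256 * (220/0.21331) * (2.2441^2 / (2*9.81))
hf = 6.7770 m
Therefore the friction head loss hf = 6.7770 m.


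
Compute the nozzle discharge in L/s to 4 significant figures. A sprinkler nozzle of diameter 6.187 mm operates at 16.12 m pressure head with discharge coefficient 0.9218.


Approach: apply the orifice equation, Q = Cd*A*sqrt(2*g*h), A = pi*(d/2)^2.
A = pi*(6.187e-3/2)^2 = 3.00642e-05 m^2
Q = 0.9218 * 3.00642e-05 * sqrt(2*9.81*16.12) * 1000 = 0.4929 L/s
Therefore the nozzle discharge = 0.4929 L/s.


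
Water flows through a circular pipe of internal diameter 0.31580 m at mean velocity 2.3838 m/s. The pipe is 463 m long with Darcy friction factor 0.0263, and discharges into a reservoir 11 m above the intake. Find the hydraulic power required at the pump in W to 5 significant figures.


Approach: apply continuity + Darcy-Weisbach + hydraulic power, Q = A*v; hf = f*(L/D)*(v^2/(2g)); H = static + hf; P = rho*g*Q*H.
Step 1 — flow rate (continuity, Q = A*v):
  A = pi*(0.31580/2)^2 = 0.07832748 m^2
  Q = 0.07832748 * 2.3838 = 0.1867170 m^3/s
Step 2 — friction head loss (Darcy-Weisbach):
  hf = 0.0263 * (463/0.31580) * (2.3838^2 / (2*9.81))
  hf = 11.16774 m
Step 3 — total head: H = 11 + 11.16774 = 22.16774 m
Step 4 — hydraulic power (P = rho*g*Q*H):
  P = 1000 * 9.81 * 0.1867170 * 22.16774 = 40605 W
Therefore the hydraulic power required at the pump = 40605 W.


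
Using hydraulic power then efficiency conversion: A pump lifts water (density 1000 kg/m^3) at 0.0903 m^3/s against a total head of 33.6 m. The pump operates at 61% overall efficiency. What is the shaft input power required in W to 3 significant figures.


Approach: apply hydraulic power then efficiency conversion, P = rho*g*Q*H; P_in = P/eta.
Step 1 — hydraulic power (P = rho*g*Q*H):
  P = 1000 * 9.81 * 0.0903 * 33.6 = 29764 W
Step 2 — input power: P_in = P/eta = 29764 / 0.61 = 48800 W
Therefore the shaft input power required = 48800 W.


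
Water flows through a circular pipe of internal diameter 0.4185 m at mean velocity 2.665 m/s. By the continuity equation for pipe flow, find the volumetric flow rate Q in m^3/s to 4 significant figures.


Approach: apply the continuity equation for pipe flow, Q = A * v with A = pi*(D/2)^2.
A = pi*(0.4185/2)^2 = 0.137556 m^2
Q = 0.137556 * 2.665 = 0.3666 m^3/s
Therefore the volumetric flow rate Q = 0.3666 m^3/s.


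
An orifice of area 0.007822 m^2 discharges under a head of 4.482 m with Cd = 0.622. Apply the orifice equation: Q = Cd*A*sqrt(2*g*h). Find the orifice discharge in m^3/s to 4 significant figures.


Q = 0.622 * 0.007822 * sqrt(2*9.81*4.482) = 0.04562 m^3/s
Therefore the orifice discharge = 0.04562 m^3/s.


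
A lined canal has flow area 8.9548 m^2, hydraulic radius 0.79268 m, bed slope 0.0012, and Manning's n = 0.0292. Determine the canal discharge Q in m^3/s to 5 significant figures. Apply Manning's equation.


Approach: apply Manning's equation, Q = (1/n)*A*R^(2/3)*S^(1/2).
Q = (1/0.0292) * 8.9548 * 0.79268^(2/3) * 0.0012^(1/2) = 9.0990 m^3/s
Therefore the canal discharge Q = 9.0990 m^3/s.


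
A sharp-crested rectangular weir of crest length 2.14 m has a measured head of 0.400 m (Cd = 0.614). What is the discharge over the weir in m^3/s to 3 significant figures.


Approach: apply the rectangular weir equation, Q = (2/3)*Cd*L*sqrt(2g)*H^1.5.
Q = (2/3)*0.614*2.14*sqrt(2*9.81)*0.400^1.5 = 0.982 m^3/s
Therefore the discharge over the weir = 0.982 m^3/s.


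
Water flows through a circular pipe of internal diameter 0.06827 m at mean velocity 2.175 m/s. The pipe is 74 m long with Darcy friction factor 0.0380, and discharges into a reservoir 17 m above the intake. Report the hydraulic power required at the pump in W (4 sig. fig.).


Approach: apply continuity + Darcy-Weisbach + hydraulic power, Q = A*v; hf = f*(L/D)*(v^2/(2g)); H = static + hf; P = rho*g*Q*H.
Step 1 — flow rate (continuity, Q = A*v):
  A = pi*(0.06827/2)^2 = 0.00366058 m^2
  Q = 0.00366058 * 2.175 = 0.00796176 m^3/s
Step 2 — friction head loss (Darcy-Weisbach):
  hf = 0.0380 * (74/0.06827) * (2.175^2 / (2*9.81))
  hf = 9.93127 m
Step 3 — total head: H = 17 + 9.93127 = 26.9313 m
Step 4 — hydraulic power (P = rho*g*Q*H):
  P = 1000 * 9.81 * 0.00796176 * 26.9313 = 2103 W
Therefore the hydraulic power required at the pump = 2103 W.


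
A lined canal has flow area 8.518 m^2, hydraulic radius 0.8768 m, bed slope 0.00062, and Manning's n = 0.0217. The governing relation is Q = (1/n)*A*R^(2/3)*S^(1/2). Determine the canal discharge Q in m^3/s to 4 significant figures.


Q = (1/0.0217) * 8.518 * 0.8768^(2/3) * 0.00062^(1/2) = 8.954 m^3/s
Therefore the canal discharge Q = 8.954 m^3/s.


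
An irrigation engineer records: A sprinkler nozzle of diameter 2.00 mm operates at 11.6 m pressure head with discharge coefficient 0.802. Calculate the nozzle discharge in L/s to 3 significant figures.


Approach: apply the orifice equation, Q = Cd*A*sqrt(2*g*h), A = pi*(d/2)^2.
A = pi*(2.00e-3/2)^2 = 3.1416e-06 m^2
Q = 0.802 * 3.1416e-06 * sqrt(2*9.81*11.6) * 1000 = 0.0380 L/s
Therefore the nozzle discharge = 0.0380 L/s.


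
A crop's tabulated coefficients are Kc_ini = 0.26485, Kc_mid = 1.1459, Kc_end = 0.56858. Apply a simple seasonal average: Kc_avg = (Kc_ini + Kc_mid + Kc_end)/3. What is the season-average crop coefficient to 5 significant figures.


Kc_avg = (0.26485 + 1.1459 + 0.56858)/3 = 0.65978
Therefore the season-average crop coefficient = 0.65978.


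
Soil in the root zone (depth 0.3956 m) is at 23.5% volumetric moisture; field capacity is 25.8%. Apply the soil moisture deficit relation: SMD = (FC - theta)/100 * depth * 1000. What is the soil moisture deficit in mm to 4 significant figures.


SMD = (25.8 - 23.5)/100 * 0.3956 * 1000 = 9.099 mm
Therefore the soil moisture deficit = 9.099 mm.


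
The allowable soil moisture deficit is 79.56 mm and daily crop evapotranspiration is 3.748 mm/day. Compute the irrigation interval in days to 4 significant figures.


Approach: apply the irrigation interval relation, interval = SMD / ETc.
interval = 79.56 / 3.748 = 21.23 days
Therefore the irrigation interval = 21.23 days.


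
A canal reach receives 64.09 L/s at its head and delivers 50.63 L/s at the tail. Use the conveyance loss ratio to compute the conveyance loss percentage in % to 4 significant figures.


Approach: apply the conveyance loss ratio, loss% = ((Q_head - Q_tail)/Q_head)*100.
loss = ((64.09 - 50.63)/64.09)*100 = 21.00 %
Therefore the conveyance loss percentage = 21.00 %.


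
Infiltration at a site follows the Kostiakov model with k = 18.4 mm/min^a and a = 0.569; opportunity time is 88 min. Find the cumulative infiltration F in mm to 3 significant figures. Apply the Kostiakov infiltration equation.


Approach: apply the Kostiakov infiltration equation, F = k*t^a.
F = 18.4 * 88^0.569 = 235 mm
Therefore the cumulative infiltration F = 235 mm.


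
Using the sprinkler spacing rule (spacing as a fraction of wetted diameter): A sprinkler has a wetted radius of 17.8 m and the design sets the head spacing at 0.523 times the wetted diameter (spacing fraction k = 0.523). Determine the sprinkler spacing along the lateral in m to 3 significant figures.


Approach: apply the sprinkler spacing rule (spacing as a fraction of wetted diameter), S = k*(2*R).
S = 0.523 * (2 * 17.8) = 18.6 m
Therefore the sprinkler spacing along the lateral = 18.6 m.


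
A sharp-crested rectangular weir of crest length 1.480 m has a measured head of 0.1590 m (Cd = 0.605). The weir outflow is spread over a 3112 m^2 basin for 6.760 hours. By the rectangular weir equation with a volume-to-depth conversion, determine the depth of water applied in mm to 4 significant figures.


Approach: apply the rectangular weir equation with a volume-to-depth conversion, Q = (2/3)*Cd*L*sqrt(2g)*H^1.5; d = Q*t/A * 1000.
Step 1 — weir discharge:
  Q = (2/3)*0.605*1.480*sqrt(2*9.81)*0.1590^1.5 = 0.167637 m^3/s
Step 2 — volume: V = 0.167637 * 6.760*3600 = 4079.62 m^3
Step 3 — depth: d = V/A * 1000 = 4079.62/3112 * 1000 = 1311 mm
Therefore the depth of water applied = 1311 mm.


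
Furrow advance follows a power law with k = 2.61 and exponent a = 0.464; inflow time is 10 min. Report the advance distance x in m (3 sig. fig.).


Approach: apply the power-law advance function, x = k*t^a.
x = 2.61 * 10^0.464 = 7.60 m
Therefore the advance distance x = 7.60 m.


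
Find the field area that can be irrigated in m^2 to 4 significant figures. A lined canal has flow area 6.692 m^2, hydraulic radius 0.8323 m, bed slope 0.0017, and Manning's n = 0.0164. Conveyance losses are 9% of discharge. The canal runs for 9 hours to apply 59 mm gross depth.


Approach: apply Manning's equation with a conveyance and depth budget, Q = (1/n)*A*R^(2/3)*S^(1/2); Q_field = Q*(1-loss); Area = Q_field*t/(d/1000).
Step 1 — canal discharge (Manning's equation):
  Q = (1/0.0164) * 6.692 * 0.8323^(2/3) * 0.0017^(1/2) = 14.8864 m^3/s
Step 2 — delivered flow: Q_field = 14.8864*(1 - 9/100) = 13.5466 m^3/s
Step 3 — volume delivered: V = 13.5466 * 9*3600 = 438911 m^3
Step 4 — area served: A = V / (depth/1000) = 438911 / 0.059 = 7439000 m^2
Therefore the field area that can be irrigated = 7439000 m^2.


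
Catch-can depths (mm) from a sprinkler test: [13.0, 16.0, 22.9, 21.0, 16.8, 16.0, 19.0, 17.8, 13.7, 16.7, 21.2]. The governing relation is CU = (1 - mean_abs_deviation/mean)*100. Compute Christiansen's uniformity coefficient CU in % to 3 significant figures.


mean = 17.645 mm
mean |d_i - mean| = 2.4860 mm
CU = (1 - 2.4860/17.645)*100 = 85.9 %
Therefore Christiansen's uniformity coefficient CU = 85.9 %.


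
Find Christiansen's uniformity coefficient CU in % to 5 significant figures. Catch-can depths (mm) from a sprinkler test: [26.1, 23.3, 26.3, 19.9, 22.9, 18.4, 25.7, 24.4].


Approach: apply Christiansen's uniformity coefficient, CU = (1 - mean_abs_deviation/mean)*100.
mean = 23.37500 mm
mean |d_i - mean| = 2.250000 mm
CU = (1 - 2.250000/23.37500)*100 = 90.374 %
Therefore Christiansen's uniformity coefficient CU = 90.374 %.


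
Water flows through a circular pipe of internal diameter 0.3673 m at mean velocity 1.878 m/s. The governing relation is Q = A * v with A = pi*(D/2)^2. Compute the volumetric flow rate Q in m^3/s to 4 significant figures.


A = pi*(0.3673/2)^2 = 0.105958 m^2
Q = 0.105958 * 1.878 = 0.1990 m^3/s
Therefore the volumetric flow rate Q = 0.1990 m^3/s.


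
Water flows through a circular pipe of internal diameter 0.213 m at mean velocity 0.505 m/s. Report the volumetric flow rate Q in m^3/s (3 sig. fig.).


Approach: apply the continuity equation for pipe flow, Q = A * v with A = pi*(D/2)^2.
A = pi*(0.213/2)^2 = 0.035633 m^2
Q = 0.035633 * 0.505 = 0.0180 m^3/s
Therefore the volumetric flow rate Q = 0.0180 m^3/s.


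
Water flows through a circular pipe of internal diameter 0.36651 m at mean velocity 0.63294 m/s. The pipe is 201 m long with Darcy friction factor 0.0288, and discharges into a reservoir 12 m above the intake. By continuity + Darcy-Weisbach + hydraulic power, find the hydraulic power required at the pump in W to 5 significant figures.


Approach: apply continuity + Darcy-Weisbach + hydraulic power, Q = A*v; hf = f*(L/D)*(v^2/(2g)); H = static + hf; P = rho*g*Q*H.
Step 1 — flow rate (continuity, Q = A*v):
  A = pi*(0.36651/2)^2 = 0.1055022 m^2
  Q = 0.1055022 * 0.63294 = 0.06677657 m^3/s
Step 2 — friction head loss (Darcy-Weisbach):
  hf = 0.0288 * (201/0.36651) * (0.63294^2 / (2*9.81))
  hf = 0.3224993 m
Step 3 — total head: H = 12 + 0.3224993 = 12.32250 m
Step 4 — hydraulic power (P = rho*g*Q*H):
  P = 1000 * 9.81 * 0.06677657 * 12.32250 = 8072.2 W
Therefore the hydraulic power required at the pump = 8072.2 W.


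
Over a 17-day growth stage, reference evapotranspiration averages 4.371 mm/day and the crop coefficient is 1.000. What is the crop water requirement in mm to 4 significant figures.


Approach: apply the crop water requirement relation, CWR = ET0 * Kc * days.
CWR = 4.371 * 1.000 * 17 = 74.31 mm
Therefore the crop water requirement = 74.31 mm.


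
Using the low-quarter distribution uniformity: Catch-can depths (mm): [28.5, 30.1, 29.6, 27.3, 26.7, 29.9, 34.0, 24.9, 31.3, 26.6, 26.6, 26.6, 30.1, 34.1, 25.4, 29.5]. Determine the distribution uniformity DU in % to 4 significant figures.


Approach: apply the low-quarter distribution uniformity, DU = (mean of lowest quarter of readings / overall mean)*100.
sorted lowest 4 of 16: [24.9, 25.4, 26.6, 26.6] -> mean = 25.8750 mm
overall mean = 28.8250 mm
DU = (25.8750/28.8250)*100 = 89.77 %
Therefore the distribution uniformity DU = 89.77 %.


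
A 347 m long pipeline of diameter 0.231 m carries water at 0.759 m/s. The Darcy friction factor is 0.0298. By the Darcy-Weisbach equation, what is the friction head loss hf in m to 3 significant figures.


Approach: apply the Darcy-Weisbach equation, hf = f*(L/D)*(v^2/(2g)).
hf = 0.0298 * (347/0.231) * (0.759^2 / (2*9.81))
hf = 1.31 m
Therefore the friction head loss hf = 1.31 m.


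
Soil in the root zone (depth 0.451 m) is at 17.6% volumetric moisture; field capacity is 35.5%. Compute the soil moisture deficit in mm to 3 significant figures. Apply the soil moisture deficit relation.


Approach: apply the soil moisture deficit relation, SMD = (FC - theta)/100 * depth * 1000.
SMD = (35.5 - 17.6)/100 * 0.451 * 1000 = 80.7 mm
Therefore the soil moisture deficit = 80.7 mm.


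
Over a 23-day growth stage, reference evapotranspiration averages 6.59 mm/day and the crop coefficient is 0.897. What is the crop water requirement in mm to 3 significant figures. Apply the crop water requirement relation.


Approach: apply the crop water requirement relation, CWR = ET0 * Kc * days.
CWR = 6.59 * 0.897 * 23 = 136 mm
Therefore the crop water requirement = 136 mm.


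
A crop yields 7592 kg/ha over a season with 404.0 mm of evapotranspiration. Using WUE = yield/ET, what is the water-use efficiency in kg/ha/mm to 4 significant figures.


WUE = 7592 / 404.0 = 18.79 kg/ha/mm
Therefore the water-use efficiency = 18.79 kg/ha/mm.


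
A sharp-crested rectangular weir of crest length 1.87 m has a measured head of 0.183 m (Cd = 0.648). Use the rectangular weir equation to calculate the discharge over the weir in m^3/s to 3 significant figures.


Approach: apply the rectangular weir equation, Q = (2/3)*Cd*L*sqrt(2g)*H^1.5.
Q = (2/3)*0.648*1.87*sqrt(2*9.81)*0.183^1.5 = 0.280 m^3/s
Therefore the discharge over the weir = 0.280 m^3/s.


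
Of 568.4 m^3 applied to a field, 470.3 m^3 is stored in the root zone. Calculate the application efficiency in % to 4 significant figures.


Approach: apply the application efficiency ratio, Ea = (stored/applied)*100.
Ea = (470.3/568.4)*100 = 82.74 %
Therefore the application efficiency = 82.74 %.


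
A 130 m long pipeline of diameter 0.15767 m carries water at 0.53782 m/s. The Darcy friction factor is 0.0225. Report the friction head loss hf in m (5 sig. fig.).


Approach: apply the Darcy-Weisbach equation, hf = f*(L/D)*(v^2/(2g)).
hf = 0.0225 * (130/0.15767) * (0.53782^2 / (2*9.81))
hf = 0.27350 m
Therefore the friction head loss hf = 0.27350 m.


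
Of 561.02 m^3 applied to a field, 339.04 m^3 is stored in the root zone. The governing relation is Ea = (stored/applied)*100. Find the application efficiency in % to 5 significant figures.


Ea = (339.04/561.02)*100 = 60.433 %
Therefore the application efficiency = 60.433 %.


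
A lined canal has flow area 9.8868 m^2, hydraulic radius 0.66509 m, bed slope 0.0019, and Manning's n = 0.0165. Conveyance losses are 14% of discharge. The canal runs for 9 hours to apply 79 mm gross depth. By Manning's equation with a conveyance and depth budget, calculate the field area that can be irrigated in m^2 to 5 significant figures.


Approach: apply Manning's equation with a conveyance and depth budget, Q = (1/n)*A*R^(2/3)*S^(1/2); Q_field = Q*(1-loss); Area = Q_field*t/(d/1000).
Step 1 — canal discharge (Manning's equation):
  Q = (1/0.0165) * 9.8868 * 0.66509^(2/3) * 0.0019^(1/2) = 19.90072 m^3/s
Step 2 — delivered flow: Q_field = 19.90072*(1 - 14/100) = 17.11462 m^3/s
Step 3 — volume delivered: V = 17.11462 * 9*3600 = 554513.8 m^3
Step 4 — area served: A = V / (depth/1000) = 554513.8 / 0.079 = 7019200 m^2
Therefore the field area that can be irrigated = 7019200 m^2.


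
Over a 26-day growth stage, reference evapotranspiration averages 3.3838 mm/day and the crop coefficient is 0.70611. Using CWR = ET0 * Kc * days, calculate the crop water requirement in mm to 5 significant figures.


CWR = 3.3838 * 0.70611 * 26 = 62.123 mm
Therefore the crop water requirement = 62.123 mm.


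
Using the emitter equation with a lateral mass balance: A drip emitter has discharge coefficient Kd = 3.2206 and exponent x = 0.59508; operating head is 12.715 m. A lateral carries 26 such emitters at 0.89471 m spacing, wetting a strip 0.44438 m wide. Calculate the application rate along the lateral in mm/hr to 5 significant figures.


Approach: apply the emitter equation with a lateral mass balance, q = Kd*h^x; Q = n*q; rate = Q/(n*spacing*width).
Step 1 — single emitter flow (q = Kd*h^x):
  q = 3.2206 * 12.715^0.59508 = 14.62492 L/hr
Step 2 — total lateral flow: Q = 26 * 14.62492 = 380.2478 L/hr
Step 3 — wetted area: A = 26 * 0.89471 * 0.44438 = 10.33737 m^2
Step 4 — application rate: Q/A = 380.2478/10.33737 = 36.784 mm/hr
Therefore the application rate along the lateral = 36.784 mm/hr.


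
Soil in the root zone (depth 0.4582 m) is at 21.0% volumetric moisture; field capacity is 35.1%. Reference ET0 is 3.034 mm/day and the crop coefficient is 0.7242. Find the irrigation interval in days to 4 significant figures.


Approach: apply soil-water budget scheduling, SMD = (FC-theta)/100*depth*1000; ETc = ET0*Kc; interval = SMD/ETc.
Step 1 — soil moisture deficit:
  SMD = (35.1 - 21.0)/100 * 0.4582 * 1000 = 64.6062 mm
Step 2 — daily crop ET (ETc = ET0*Kc):
  ETc = 3.034 * 0.7242 = 2.19722 mm/day
Step 3 — irrigation interval (SMD/ETc):
  interval = 64.6062 / 2.19722 = 29.40 days
Therefore the irrigation interval = 29.40 days.


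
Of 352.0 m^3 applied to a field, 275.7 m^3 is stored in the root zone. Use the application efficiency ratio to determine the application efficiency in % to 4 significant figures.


Approach: apply the application efficiency ratio, Ea = (stored/applied)*100.
Ea = (275.7/352.0)*100 = 78.32 %
Therefore the application efficiency = 78.32 %.


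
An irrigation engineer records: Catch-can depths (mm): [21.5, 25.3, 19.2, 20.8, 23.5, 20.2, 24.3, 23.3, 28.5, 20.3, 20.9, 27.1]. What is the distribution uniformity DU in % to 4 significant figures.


Approach: apply the low-quarter distribution uniformity, DU = (mean of lowest quarter of readings / overall mean)*100.
sorted lowest 3 of 12: [19.2, 20.2, 20.3] -> mean = 19.9000 mm
overall mean = 22.9083 mm
DU = (19.9000/22.9083)*100 = 86.87 %
Therefore the distribution uniformity DU = 86.87 %.


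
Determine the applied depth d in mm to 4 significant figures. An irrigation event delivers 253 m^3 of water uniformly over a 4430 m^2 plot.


Approach: apply depth from volume over area, d = (V/A)*1000.
d = (253 / 4430) * 1000 = 57.11 mm
Therefore the applied depth d = 57.11 mm.


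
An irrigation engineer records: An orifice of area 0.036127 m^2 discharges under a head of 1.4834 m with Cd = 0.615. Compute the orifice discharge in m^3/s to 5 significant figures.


Approach: apply the orifice equation, Q = Cd*A*sqrt(2*g*h).
Q = 0.615 * 0.036127 * sqrt(2*9.81*1.4834) = 0.11986 m^3/s
Therefore the orifice discharge = 0.11986 m^3/s.


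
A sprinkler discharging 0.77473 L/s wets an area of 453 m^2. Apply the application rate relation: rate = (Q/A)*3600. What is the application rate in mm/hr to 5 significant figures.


rate = (0.77473 / 453) * 3600 = 6.1568 mm/hr
Therefore the application rate = 6.1568 mm/hr.


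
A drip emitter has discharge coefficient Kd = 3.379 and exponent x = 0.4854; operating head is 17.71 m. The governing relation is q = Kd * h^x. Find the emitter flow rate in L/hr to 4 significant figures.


q = 3.379 * 17.71^0.4854 = 13.64 L/hr
Therefore the emitter flow rate = 13.64 L/hr.


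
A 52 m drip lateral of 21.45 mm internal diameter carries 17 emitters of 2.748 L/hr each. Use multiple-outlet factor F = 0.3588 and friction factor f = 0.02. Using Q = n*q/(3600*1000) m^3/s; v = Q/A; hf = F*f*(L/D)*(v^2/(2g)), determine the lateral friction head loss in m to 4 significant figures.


Q = 17*2.748/(3600*1000) = 1.29767e-05 m^3/s
A = pi*(21.45e-3/2)^2 = 3.61364e-04 m^2, so v = Q/A = 0.0359103 m/s
hf = 0.3588*0.02*(52/0.02145)*(0.0359103^2/(2*9.81)) = 0.001143 m
Therefore the lateral friction head loss = 0.001143 m.


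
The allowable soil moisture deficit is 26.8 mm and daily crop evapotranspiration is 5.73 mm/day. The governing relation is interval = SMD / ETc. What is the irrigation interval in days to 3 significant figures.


interval = 26.8 / 5.73 = 4.68 days
Therefore the irrigation interval = 4.68 days.


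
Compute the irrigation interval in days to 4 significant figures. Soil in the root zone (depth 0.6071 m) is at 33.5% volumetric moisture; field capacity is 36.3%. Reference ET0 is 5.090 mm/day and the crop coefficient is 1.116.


Approach: apply soil-water budget scheduling, SMD = (FC-theta)/100*depth*1000; ETc = ET0*Kc; interval = SMD/ETc.
Step 1 — soil moisture deficit:
  SMD = (36.3 - 33.5)/100 * 0.6071 * 1000 = 16.9988 mm
Step 2 — daily crop ET (ETc = ET0*Kc):
  ETc = 5.090 * 1.116 = 5.68044 mm/day
Step 3 — irrigation interval (SMD/ETc):
  interval = 16.9988 / 5.68044 = 2.993 days
Therefore the irrigation interval = 2.993 days.


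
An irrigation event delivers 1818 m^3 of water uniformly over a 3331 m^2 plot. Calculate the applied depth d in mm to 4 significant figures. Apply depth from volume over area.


Approach: apply depth from volume over area, d = (V/A)*1000.
d = (1818 / 3331) * 1000 = 545.8 mm
Therefore the applied depth d = 545.8 mm.
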